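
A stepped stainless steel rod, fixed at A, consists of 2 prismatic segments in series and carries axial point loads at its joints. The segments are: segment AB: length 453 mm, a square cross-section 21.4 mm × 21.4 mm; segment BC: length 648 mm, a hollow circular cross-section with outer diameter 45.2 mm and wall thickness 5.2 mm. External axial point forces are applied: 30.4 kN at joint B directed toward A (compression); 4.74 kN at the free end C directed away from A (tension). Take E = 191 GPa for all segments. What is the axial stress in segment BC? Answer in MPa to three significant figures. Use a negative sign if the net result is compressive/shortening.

Internal axial forces (sectioning from the free end, tension +): N_BC = 4.74 kN, N_AB = -25.66 kN.
A_BC = 653.5 mm².
σ_BC = N_BC/A_BC = 4740/653.5 = 7.254 MPa.

7.25 MPa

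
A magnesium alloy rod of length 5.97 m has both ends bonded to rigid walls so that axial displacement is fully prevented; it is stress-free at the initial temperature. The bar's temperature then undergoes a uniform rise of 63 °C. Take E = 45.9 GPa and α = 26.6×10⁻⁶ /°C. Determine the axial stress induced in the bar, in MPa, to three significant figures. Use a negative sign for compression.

Free thermal expansion αLΔT = 26.6e-6 · 5970 · 63 = 10 mm.
The walls impose strain ε = −(10)/5970 = -1.6758e-03; σ = Eε = 45900 · -1.6758e-03 = -76.92 MPa.

-76.9 MPa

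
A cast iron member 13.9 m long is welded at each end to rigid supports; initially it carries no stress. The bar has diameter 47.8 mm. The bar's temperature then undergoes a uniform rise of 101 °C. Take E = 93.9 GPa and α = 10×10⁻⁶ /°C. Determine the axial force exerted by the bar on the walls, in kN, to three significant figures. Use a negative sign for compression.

-170 kN

Free thermal expansion αLΔT = 10e-6 · 13900 · 101 = 14.04 mm.
The walls impose strain ε = −(14.04)/13900 = -1.0100e-03; σ = Eε = 93900 · -1.0100e-03 = -94.84 MPa.
Wall reaction R = σ·A = -94.84·1795 = -170200 N = -170.2 kN.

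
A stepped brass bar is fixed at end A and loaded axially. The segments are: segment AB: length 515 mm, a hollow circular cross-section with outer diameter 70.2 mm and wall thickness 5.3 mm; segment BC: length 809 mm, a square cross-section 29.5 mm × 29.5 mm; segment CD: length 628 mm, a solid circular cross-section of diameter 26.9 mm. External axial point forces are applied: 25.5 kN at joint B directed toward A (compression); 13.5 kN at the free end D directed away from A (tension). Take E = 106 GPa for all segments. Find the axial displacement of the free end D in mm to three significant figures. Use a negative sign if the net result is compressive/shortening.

Internal axial forces (sectioning from the free end, tension +): N_CD = 13.5 kN, N_BC = 13.5 kN, N_AB = -12 kN.
A_AB = 1081 mm².
A_BC = 870.2 mm².
A_CD = 568.3 mm².
δ_AB = -12000·515/(1081·106000) = -0.05395 mm
δ_BC = 13500·809/(870.2·106000) = 0.1184 mm
δ_CD = 13500·628/(568.3·106000) = 0.1407 mm
δ = Σδ_i = 0.2052 mm.

0.205 mm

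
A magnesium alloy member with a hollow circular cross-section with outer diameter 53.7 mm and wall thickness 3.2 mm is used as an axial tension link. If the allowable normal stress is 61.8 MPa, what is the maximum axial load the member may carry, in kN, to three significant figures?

31.4 kN

A = 507.7 mm².
P_max = σ_allow · A = 61.8 · 507.7 = 31370 N = 31.37 kN.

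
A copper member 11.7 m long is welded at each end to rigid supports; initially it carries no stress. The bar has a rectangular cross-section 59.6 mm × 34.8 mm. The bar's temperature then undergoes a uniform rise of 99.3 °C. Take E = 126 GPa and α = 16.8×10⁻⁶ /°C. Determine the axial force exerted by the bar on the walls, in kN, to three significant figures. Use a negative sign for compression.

-436 kN

Free thermal expansion αLΔT = 16.8e-6 · 11700 · 99.3 = 19.52 mm.
The walls impose strain ε = −(19.52)/11700 = -1.6682e-03; σ = Eε = 126000 · -1.6682e-03 = -210.2 MPa.
Wall reaction R = σ·A = -210.2·2074 = -436000 N = -436 kN.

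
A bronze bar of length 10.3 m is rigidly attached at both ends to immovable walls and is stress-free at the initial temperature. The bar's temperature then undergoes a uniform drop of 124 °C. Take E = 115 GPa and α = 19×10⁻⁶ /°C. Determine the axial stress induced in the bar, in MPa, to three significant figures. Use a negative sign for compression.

271 MPa

Free thermal expansion αLΔT = 19e-6 · 10300 · -124 = -24.27 mm.
The walls impose strain ε = −(-24.27)/10300 = 2.3560e-03; σ = Eε = 115000 · 2.3560e-03 = 270.9 MPa.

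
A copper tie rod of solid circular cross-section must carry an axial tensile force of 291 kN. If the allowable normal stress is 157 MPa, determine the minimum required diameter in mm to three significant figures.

48.6 mm

Required area A ≥ P/σ_allow = 291000/157 = 1854 mm².
For a solid circular section, d ≥ √(4A/π) = 48.58 mm.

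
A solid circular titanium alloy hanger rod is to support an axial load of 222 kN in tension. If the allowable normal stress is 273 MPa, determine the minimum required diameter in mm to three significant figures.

32.2 mm

Required area A ≥ P/σ_allow = 222000/273 = 813.2 mm².
For a solid circular section, d ≥ √(4A/π) = 32.18 mm.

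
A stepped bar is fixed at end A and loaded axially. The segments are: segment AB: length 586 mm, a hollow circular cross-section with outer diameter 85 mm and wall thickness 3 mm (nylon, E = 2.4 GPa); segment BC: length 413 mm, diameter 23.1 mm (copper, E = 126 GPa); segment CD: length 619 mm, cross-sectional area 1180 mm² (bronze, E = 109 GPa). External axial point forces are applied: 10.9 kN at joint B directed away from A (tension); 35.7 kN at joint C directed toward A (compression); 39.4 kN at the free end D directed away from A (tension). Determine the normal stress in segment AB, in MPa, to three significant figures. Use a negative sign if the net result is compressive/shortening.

18.9 MPa

Internal axial forces (sectioning from the free end, tension +): N_CD = 39.4 kN, N_BC = 3.7 kN, N_AB = 14.6 kN.
A_AB = 772.8 mm².
σ_AB = N_AB/A_AB = 14600/772.8 = 18.89 MPa.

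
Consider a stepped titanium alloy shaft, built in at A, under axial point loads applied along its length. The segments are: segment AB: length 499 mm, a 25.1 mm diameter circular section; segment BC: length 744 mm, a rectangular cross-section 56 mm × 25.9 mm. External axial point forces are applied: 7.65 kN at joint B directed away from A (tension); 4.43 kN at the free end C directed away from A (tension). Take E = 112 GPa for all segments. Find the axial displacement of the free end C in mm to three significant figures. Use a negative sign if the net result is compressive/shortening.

0.129 mm

Internal axial forces (sectioning from the free end, tension +): N_BC = 4.43 kN, N_AB = 12.08 kN.
A_AB = 494.8 mm².
A_BC = 1450 mm².
δ_AB = 12080·499/(494.8·112000) = 0.1088 mm
δ_BC = 4430·744/(1450·112000) = 0.02029 mm
δ = Σδ_i = 0.1291 mm.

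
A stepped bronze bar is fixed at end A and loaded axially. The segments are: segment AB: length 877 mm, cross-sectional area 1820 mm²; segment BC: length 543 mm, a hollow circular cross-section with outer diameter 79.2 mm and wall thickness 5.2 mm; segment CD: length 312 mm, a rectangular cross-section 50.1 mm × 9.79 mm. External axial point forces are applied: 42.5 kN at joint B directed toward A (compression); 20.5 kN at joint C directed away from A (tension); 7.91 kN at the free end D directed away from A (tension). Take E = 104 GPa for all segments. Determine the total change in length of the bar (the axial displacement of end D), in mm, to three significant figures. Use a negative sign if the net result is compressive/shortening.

Internal axial forces (sectioning from the free end, tension +): N_CD = 7.91 kN, N_BC = 28.41 kN, N_AB = -14.09 kN.
A_BC = 1209 mm².
A_CD = 490.5 mm².
δ_AB = -14090·877/(1820·104000) = -0.06528 mm
δ_BC = 28410·543/(1209·104000) = 0.1227 mm
δ_CD = 7910·312/(490.5·104000) = 0.04838 mm
δ = Σδ_i = 0.1058 mm.

0.106 mm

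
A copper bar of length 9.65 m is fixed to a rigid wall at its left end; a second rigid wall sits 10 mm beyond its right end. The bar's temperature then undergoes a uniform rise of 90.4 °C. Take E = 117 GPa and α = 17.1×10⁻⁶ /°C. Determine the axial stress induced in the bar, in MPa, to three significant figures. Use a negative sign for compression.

-59.6 MPa

Free thermal expansion αLΔT = 17.1e-6 · 9650 · 90.4 = 14.92 mm.
The walls engage after the gap closes; constrained expansion = 14.92 − 10 = 4.917 mm.
The walls impose strain ε = −(4.917)/9650 = -5.0957e-04; σ = Eε = 117000 · -5.0957e-04 = -59.62 MPa.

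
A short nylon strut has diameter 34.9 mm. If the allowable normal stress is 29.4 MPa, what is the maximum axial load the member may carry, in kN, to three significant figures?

A = 956.6 mm².
P_max = σ_allow · A = 29.4 · 956.6 = 28120 N = 28.12 kN.

28.1 kN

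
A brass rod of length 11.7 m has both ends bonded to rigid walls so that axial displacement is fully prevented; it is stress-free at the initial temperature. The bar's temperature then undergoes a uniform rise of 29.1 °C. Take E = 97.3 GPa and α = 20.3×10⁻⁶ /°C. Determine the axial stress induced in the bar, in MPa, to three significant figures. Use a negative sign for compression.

-57.5 MPa

Free thermal expansion αLΔT = 20.3e-6 · 11700 · 29.1 = 6.912 mm.
The walls impose strain ε = −(6.912)/11700 = -5.9073e-04; σ = Eε = 97300 · -5.9073e-04 = -57.48 MPa.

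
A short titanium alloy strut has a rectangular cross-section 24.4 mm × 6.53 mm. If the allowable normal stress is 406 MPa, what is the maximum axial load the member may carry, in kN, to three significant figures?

64.7 kN

A = 159.3 mm².
P_max = σ_allow · A = 406 · 159.3 = 64690 N = 64.69 kN.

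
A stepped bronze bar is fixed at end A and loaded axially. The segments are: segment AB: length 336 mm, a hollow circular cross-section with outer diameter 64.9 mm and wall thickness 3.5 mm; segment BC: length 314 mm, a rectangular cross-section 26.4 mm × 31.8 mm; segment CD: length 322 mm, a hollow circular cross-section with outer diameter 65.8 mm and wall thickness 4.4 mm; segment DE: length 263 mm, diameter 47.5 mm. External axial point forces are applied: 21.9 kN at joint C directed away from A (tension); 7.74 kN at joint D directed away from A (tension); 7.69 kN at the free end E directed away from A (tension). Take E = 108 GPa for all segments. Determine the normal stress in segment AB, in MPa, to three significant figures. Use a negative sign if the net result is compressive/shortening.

Internal axial forces (sectioning from the free end, tension +): N_DE = 7.69 kN, N_CD = 15.43 kN, N_BC = 37.33 kN, N_AB = 37.33 kN.
A_AB = 675.1 mm².
σ_AB = N_AB/A_AB = 37330/675.1 = 55.29 MPa.

55.3 MPa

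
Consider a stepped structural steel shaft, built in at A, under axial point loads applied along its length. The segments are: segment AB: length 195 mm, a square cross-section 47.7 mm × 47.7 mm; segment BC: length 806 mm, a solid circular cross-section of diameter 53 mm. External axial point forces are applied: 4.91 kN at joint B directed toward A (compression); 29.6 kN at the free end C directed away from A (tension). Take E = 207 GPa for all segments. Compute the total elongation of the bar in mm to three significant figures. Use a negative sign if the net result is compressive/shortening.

0.0625 mm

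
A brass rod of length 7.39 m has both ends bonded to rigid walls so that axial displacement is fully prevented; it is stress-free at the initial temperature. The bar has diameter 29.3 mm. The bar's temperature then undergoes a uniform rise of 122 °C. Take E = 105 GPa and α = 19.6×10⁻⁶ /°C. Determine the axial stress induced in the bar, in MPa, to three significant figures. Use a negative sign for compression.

Free thermal expansion αLΔT = 19.6e-6 · 7390 · 122 = 17.67 mm.
The walls impose strain ε = −(17.67)/7390 = -2.3912e-03; σ = Eε = 105000 · -2.3912e-03 = -251.1 MPa.

-251 MPa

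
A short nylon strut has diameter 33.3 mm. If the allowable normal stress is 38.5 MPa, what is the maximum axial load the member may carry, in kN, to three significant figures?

A = 870.9 mm².
P_max = σ_allow · A = 38.5 · 870.9 = 33530 N = 33.53 kN.

33.5 kN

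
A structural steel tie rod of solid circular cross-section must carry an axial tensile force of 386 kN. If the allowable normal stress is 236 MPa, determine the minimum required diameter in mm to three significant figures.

45.6 mm

Required area A ≥ P/σ_allow = 386000/236 = 1636 mm².
For a solid circular section, d ≥ √(4A/π) = 45.63 mm.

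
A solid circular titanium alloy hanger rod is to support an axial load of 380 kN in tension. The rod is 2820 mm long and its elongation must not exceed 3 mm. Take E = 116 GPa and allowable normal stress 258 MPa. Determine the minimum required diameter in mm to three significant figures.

Required area A ≥ P/σ_allow = 380000/258 = 1473 mm².
For a solid circular section, d ≥ √(4A/π) = 43.3 mm.
Elongation limit: A ≥ PL/(Eδ_allow) = 380000·2820/(116000·3) = 3079 mm² ⇒ d ≥ 62.62 mm.
The elongation limit governs.

62.6 mm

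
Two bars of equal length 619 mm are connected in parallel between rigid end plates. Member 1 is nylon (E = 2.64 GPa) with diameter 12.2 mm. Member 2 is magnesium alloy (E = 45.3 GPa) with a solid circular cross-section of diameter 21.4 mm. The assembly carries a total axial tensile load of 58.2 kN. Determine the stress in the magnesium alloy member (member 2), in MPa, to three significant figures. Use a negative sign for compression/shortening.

A_1 = 116.9 mm².
A_2 = 359.7 mm².
Equal strain + equilibrium ⇒ each member carries load in proportion to AE: A₁E₁ = 308600 N, A₂E₂ = 16290000 N, ΣAE = 16600000 N.
σ₂ = P·E₂/ΣAE = 58200·45300/16600000 = 158.8 MPa.

159 MPa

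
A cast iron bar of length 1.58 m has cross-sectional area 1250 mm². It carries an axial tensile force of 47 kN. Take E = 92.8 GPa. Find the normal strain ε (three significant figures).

4.05e-04

σ = N/A = 37.6 MPa; ε = σ/E = 37.6/92800 = 4.052e-04.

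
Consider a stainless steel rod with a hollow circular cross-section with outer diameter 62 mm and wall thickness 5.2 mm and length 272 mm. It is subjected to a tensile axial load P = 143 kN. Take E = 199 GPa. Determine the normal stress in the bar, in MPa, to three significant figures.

154 MPa

A = 927.9 mm².
σ = N/A = 143000/927.9 = 154.1 MPa.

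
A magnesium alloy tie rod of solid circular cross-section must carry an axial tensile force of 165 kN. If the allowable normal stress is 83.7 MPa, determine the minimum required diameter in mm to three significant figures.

50.1 mm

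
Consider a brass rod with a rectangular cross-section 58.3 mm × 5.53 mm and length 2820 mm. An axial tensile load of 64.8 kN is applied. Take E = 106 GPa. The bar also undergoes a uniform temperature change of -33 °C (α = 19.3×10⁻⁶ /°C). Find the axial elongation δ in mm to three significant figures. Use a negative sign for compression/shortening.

3.55 mm

A = 322.4 mm².
δ_mech = NL/(AE) = 64800·2820/(322.4·106000) = 5.347 mm.
δ_thermal = αLΔT = 19.3e-6·2820·-33 = -1.796 mm.
δ = δ_mech + δ_thermal = 3.551 mm.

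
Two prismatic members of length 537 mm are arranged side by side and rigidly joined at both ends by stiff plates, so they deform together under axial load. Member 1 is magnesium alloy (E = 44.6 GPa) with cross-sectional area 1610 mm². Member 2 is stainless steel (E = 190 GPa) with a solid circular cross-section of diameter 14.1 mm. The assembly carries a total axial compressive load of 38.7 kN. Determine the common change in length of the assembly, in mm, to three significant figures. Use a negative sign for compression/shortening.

A_2 = 156.1 mm².
Equal strain + equilibrium ⇒ each member carries load in proportion to AE: A₁E₁ = 71810000 N, A₂E₂ = 29670000 N, ΣAE = 101500000 N.
δ = PL/ΣAE = -38700·537/101500000 = -0.2048 mm.

-0.205 mm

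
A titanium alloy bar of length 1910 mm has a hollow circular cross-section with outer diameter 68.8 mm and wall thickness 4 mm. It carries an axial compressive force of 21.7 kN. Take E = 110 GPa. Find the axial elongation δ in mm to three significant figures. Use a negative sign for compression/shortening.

A = 814.3 mm².
δ_mech = NL/(AE) = -21700·1910/(814.3·110000) = -0.4627 mm.

-0.463 mm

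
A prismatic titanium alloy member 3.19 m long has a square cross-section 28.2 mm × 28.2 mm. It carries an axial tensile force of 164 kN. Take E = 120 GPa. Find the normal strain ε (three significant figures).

0.00172

A = 795.2 mm².
σ = N/A = 206.2 MPa; ε = σ/E = 206.2/120000 = 1.719e-03.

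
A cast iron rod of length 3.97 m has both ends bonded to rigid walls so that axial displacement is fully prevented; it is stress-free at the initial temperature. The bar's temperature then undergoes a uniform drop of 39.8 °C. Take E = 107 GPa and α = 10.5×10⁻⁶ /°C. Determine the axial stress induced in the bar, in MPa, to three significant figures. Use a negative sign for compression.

44.7 MPa

Free thermal expansion αLΔT = 10.5e-6 · 3970 · -39.8 = -1.659 mm.
The walls impose strain ε = −(-1.659)/3970 = 4.1790e-04; σ = Eε = 107000 · 4.1790e-04 = 44.72 MPa.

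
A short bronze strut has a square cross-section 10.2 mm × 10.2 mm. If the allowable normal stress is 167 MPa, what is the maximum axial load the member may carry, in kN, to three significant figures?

A = 104 mm².
P_max = σ_allow · A = 167 · 104 = 17370 N = 17.37 kN.

17.4 kN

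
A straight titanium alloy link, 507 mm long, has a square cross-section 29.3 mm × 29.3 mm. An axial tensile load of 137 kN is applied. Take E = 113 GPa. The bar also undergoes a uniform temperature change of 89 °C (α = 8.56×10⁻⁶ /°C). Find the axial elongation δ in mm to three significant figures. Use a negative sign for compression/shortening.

A = 858.5 mm².
δ_mech = NL/(AE) = 137000·507/(858.5·113000) = 0.716 mm.
δ_thermal = αLΔT = 8.56e-6·507·89 = 0.3863 mm.
δ = δ_mech + δ_thermal = 1.102 mm.

1.10 mm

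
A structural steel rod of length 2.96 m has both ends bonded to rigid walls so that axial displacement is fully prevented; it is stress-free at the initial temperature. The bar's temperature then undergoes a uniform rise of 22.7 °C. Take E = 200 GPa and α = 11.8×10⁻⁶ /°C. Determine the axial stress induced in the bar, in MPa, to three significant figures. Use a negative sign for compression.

-53.6 MPa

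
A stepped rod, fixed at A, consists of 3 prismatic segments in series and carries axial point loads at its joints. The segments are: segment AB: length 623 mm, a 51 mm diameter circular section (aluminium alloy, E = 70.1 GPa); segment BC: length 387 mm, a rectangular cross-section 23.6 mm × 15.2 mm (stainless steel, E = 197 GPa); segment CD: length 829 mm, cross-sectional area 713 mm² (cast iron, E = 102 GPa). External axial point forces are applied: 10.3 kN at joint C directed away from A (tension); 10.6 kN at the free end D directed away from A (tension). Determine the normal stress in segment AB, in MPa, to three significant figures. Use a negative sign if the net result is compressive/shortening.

Internal axial forces (sectioning from the free end, tension +): N_CD = 10.6 kN, N_BC = 20.9 kN, N_AB = 20.9 kN.
A_AB = 2043 mm².
σ_AB = N_AB/A_AB = 20900/2043 = 10.23 MPa.

10.2 MPa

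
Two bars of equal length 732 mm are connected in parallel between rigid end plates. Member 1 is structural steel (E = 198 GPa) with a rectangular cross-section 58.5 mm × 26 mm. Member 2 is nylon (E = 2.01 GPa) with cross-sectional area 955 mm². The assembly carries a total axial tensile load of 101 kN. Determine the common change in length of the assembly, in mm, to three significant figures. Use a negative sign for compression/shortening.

A_1 = 1521 mm².
Equal strain + equilibrium ⇒ each member carries load in proportion to AE: A₁E₁ = 301200000 N, A₂E₂ = 1920000 N, ΣAE = 303100000 N.
δ = PL/ΣAE = 101000·732/303100000 = 0.2439 mm.

0.244 mm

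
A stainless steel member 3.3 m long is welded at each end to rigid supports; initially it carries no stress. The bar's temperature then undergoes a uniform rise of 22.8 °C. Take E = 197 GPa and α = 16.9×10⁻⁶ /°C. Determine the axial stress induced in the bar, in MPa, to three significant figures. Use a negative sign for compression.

Free thermal expansion αLΔT = 16.9e-6 · 3300 · 22.8 = 1.272 mm.
The walls impose strain ε = −(1.272)/3300 = -3.8532e-04; σ = Eε = 197000 · -3.8532e-04 = -75.91 MPa.

-75.9 MPa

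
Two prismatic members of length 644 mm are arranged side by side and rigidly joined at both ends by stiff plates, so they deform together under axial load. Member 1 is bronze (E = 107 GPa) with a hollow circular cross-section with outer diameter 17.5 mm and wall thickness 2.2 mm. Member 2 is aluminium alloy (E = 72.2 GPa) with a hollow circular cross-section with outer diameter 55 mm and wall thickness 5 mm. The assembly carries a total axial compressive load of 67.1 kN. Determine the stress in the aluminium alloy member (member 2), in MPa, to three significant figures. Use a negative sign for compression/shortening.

-71.2 MPa

A_1 = 105.7 mm².
A_2 = 785.4 mm².
Equal strain + equilibrium ⇒ each member carries load in proportion to AE: A₁E₁ = 11310000 N, A₂E₂ = 56710000 N, ΣAE = 68020000 N.
σ₂ = P·E₂/ΣAE = -67100·72200/68020000 = -71.22 MPa.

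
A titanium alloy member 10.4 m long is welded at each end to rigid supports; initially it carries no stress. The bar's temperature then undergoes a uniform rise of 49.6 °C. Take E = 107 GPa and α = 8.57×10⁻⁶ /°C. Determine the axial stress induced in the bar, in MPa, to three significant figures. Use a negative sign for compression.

-45.5 MPa

Free thermal expansion αLΔT = 8.57e-6 · 10400 · 49.6 = 4.421 mm.
The walls impose strain ε = −(4.421)/10400 = -4.2507e-04; σ = Eε = 107000 · -4.2507e-04 = -45.48 MPa.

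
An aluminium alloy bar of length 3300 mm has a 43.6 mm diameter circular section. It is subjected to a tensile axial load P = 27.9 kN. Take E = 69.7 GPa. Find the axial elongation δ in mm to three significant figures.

A = 1493 mm².
δ_mech = NL/(AE) = 27900·3300/(1493·69700) = 0.8848 mm.

0.885 mm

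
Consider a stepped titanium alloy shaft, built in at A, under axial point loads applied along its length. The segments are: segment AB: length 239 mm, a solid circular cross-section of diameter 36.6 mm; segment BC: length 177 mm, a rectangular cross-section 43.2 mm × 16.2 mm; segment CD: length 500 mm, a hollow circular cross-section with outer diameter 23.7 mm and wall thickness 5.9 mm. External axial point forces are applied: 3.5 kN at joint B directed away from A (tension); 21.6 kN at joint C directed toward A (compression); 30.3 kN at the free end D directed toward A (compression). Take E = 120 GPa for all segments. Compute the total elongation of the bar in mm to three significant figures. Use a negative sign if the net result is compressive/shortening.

-0.584 mm

Internal axial forces (sectioning from the free end, tension +): N_CD = -30.3 kN, N_BC = -51.9 kN, N_AB = -48.4 kN.
A_AB = 1052 mm².
A_BC = 699.8 mm².
A_CD = 329.9 mm².
δ_AB = -48400·239/(1052·120000) = -0.09162 mm
δ_BC = -51900·177/(699.8·120000) = -0.1094 mm
δ_CD = -30300·500/(329.9·120000) = -0.3827 mm
δ = Σδ_i = -0.5837 mm.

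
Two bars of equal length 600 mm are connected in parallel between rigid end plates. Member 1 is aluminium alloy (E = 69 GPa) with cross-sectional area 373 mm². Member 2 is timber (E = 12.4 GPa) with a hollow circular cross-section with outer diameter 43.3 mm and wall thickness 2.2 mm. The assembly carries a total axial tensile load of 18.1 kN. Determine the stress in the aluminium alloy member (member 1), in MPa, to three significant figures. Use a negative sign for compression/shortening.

42.7 MPa

A_2 = 284.1 mm².
Equal strain + equilibrium ⇒ each member carries load in proportion to AE: A₁E₁ = 25740000 N, A₂E₂ = 3522000 N, ΣAE = 29260000 N.
σ₁ = P·E₁/ΣAE = 18100·69000/29260000 = 42.68 MPa.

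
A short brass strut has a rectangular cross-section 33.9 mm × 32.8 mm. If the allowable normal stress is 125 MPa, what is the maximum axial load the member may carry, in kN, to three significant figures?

139 kN

A = 1112 mm².
P_max = σ_allow · A = 125 · 1112 = 139000 N = 139 kN.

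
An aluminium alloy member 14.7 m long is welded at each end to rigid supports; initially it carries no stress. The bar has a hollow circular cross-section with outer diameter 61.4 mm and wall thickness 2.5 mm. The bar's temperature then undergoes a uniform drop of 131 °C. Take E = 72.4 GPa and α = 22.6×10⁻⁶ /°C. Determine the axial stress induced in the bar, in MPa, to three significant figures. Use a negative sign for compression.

Free thermal expansion αLΔT = 22.6e-6 · 14700 · -131 = -43.52 mm.
The walls impose strain ε = −(-43.52)/14700 = 2.9606e-03; σ = Eε = 72400 · 2.9606e-03 = 214.3 MPa.

214 MPa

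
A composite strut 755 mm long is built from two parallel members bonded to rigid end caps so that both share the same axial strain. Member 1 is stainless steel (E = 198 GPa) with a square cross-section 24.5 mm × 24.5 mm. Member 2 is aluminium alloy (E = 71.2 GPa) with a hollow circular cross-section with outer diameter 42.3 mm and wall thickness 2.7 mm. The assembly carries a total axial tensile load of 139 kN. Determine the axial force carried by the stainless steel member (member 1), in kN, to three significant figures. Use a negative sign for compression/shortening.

116 kN

A_1 = 600.2 mm².
A_2 = 335.9 mm².
Equal strain + equilibrium ⇒ each member carries load in proportion to AE: A₁E₁ = 118800000 N, A₂E₂ = 23920000 N, ΣAE = 142800000 N.
F₁ = P·A₁E₁/ΣAE = 139000·118800000/142800000 = 115700 N.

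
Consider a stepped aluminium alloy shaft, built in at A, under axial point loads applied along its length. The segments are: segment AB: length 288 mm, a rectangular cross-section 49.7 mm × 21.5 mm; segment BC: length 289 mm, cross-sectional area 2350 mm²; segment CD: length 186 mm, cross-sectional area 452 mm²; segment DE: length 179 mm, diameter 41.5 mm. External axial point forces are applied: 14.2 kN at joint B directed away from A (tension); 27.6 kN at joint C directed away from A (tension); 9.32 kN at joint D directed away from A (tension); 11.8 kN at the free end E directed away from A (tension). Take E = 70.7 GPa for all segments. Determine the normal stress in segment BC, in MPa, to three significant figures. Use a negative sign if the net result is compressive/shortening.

20.7 MPa

Internal axial forces (sectioning from the free end, tension +): N_DE = 11.8 kN, N_CD = 21.12 kN, N_BC = 48.72 kN, N_AB = 62.92 kN.
σ_BC = N_BC/A_BC = 48720/2350 = 20.73 MPa.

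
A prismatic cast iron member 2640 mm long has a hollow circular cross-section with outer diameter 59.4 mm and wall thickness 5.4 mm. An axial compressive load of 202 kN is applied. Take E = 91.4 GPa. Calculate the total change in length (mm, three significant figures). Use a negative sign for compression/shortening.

A = 916.1 mm².
δ_mech = NL/(AE) = -202000·2640/(916.1·91400) = -6.369 mm.

-6.37 mm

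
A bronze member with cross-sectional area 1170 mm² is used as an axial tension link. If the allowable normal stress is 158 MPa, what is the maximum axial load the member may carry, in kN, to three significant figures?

P_max = σ_allow · A = 158 · 1170 = 184900 N = 184.9 kN.

185 kN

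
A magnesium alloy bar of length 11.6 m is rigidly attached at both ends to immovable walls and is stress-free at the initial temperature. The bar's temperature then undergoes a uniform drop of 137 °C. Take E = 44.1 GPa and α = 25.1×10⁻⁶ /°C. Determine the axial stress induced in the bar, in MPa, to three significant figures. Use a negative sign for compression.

Free thermal expansion αLΔT = 25.1e-6 · 11600 · -137 = -39.89 mm.
The walls impose strain ε = −(-39.89)/11600 = 3.4387e-03; σ = Eε = 44100 · 3.4387e-03 = 151.6 MPa.

152 MPa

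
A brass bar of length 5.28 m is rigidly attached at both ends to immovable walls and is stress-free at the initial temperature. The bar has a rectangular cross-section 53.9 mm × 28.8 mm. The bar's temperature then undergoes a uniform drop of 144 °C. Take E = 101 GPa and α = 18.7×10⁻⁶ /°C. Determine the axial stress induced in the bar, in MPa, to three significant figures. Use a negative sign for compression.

Free thermal expansion αLΔT = 18.7e-6 · 5280 · -144 = -14.22 mm.
The walls impose strain ε = −(-14.22)/5280 = 2.6928e-03; σ = Eε = 101000 · 2.6928e-03 = 272 MPa.

272 MPa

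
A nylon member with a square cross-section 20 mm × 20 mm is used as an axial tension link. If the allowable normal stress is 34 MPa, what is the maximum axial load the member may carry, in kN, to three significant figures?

13.6 kN

A = 400 mm².
P_max = σ_allow · A = 34 · 400 = 13600 N = 13.6 kN.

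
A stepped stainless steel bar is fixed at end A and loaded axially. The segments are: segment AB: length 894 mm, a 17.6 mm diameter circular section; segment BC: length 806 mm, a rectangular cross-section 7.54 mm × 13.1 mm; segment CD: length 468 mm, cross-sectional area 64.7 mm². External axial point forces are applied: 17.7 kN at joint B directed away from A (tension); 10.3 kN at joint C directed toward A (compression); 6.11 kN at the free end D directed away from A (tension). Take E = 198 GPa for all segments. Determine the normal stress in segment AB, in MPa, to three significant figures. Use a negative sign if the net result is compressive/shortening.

55.5 MPa

Internal axial forces (sectioning from the free end, tension +): N_CD = 6.11 kN, N_BC = -4.19 kN, N_AB = 13.51 kN.
A_AB = 243.3 mm².
σ_AB = N_AB/A_AB = 13510/243.3 = 55.53 MPa.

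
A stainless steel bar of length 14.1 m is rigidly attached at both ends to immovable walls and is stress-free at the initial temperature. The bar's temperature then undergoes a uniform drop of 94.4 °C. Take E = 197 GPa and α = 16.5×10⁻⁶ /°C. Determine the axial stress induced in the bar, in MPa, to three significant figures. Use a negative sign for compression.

Free thermal expansion αLΔT = 16.5e-6 · 14100 · -94.4 = -21.96 mm.
The walls impose strain ε = −(-21.96)/14100 = 1.5576e-03; σ = Eε = 197000 · 1.5576e-03 = 306.8 MPa.

307 MPa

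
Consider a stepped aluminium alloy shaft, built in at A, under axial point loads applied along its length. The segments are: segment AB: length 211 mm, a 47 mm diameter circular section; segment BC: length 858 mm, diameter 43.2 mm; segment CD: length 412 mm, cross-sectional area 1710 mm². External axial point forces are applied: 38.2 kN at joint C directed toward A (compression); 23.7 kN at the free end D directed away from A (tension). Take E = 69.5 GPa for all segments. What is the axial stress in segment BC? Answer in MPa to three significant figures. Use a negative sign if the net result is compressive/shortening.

Internal axial forces (sectioning from the free end, tension +): N_CD = 23.7 kN, N_BC = -14.5 kN, N_AB = -14.5 kN.
A_BC = 1466 mm².
σ_BC = N_BC/A_BC = -14500/1466 = -9.893 MPa.

-9.89 MPa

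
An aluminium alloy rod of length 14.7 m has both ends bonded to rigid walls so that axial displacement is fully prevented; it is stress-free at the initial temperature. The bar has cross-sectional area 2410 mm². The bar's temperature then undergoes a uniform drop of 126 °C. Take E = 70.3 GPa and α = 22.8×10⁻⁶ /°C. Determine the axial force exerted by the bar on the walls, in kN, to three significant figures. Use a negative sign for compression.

Free thermal expansion αLΔT = 22.8e-6 · 14700 · -126 = -42.23 mm.
The walls impose strain ε = −(-42.23)/14700 = 2.8728e-03; σ = Eε = 70300 · 2.8728e-03 = 202 MPa.
Wall reaction R = σ·A = 202·2410 = 486700 N = 486.7 kN.

487 kN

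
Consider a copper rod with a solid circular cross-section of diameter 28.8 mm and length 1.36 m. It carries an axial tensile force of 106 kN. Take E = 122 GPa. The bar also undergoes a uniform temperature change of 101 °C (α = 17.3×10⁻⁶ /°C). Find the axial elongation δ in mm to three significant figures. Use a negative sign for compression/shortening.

4.19 mm

A = 651.4 mm².
δ_mech = NL/(AE) = 106000·1360/(651.4·122000) = 1.814 mm.
δ_thermal = αLΔT = 17.3e-6·1360·101 = 2.376 mm.
δ = δ_mech + δ_thermal = 4.19 mm.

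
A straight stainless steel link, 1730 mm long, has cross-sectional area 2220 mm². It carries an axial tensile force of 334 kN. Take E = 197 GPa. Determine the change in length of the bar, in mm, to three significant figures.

1.32 mm

δ_mech = NL/(AE) = 334000·1730/(2220·197000) = 1.321 mm.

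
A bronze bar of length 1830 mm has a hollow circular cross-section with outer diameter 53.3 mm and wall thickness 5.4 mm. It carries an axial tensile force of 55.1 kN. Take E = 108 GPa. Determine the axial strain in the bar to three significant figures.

6.28e-04

A = 812.6 mm².
σ = N/A = 67.81 MPa; ε = σ/E = 67.81/108000 = 6.278e-04.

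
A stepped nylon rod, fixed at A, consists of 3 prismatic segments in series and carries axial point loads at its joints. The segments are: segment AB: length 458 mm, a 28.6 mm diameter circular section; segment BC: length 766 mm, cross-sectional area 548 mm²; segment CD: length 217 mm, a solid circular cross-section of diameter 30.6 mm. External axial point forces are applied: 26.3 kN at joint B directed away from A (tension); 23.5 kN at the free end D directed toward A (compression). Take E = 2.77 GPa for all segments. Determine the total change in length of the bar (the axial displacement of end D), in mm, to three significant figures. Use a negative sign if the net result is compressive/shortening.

Internal axial forces (sectioning from the free end, tension +): N_CD = -23.5 kN, N_BC = -23.5 kN, N_AB = 2.8 kN.
A_AB = 642.4 mm².
A_CD = 735.4 mm².
δ_AB = 2800·458/(642.4·2770) = 0.7206 mm
δ_BC = -23500·766/(548·2770) = -11.86 mm
δ_CD = -23500·217/(735.4·2770) = -2.503 mm
δ = Σδ_i = -13.64 mm.

-13.6 mm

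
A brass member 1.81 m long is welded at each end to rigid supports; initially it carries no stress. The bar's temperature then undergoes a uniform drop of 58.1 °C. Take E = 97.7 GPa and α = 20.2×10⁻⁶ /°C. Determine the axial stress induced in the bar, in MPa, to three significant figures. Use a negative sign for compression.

115 MPa

Free thermal expansion αLΔT = 20.2e-6 · 1810 · -58.1 = -2.124 mm.
The walls impose strain ε = −(-2.124)/1810 = 1.1736e-03; σ = Eε = 97700 · 1.1736e-03 = 114.7 MPa.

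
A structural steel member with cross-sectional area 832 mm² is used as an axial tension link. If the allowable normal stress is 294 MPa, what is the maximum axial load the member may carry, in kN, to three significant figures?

P_max = σ_allow · A = 294 · 832 = 244600 N = 244.6 kN.

245 kN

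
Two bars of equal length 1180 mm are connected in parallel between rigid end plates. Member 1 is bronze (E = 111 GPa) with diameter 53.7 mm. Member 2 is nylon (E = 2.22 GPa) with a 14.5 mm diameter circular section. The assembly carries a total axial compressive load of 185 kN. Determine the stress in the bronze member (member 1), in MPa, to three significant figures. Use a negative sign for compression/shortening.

A_1 = 2265 mm².
A_2 = 165.1 mm².
Equal strain + equilibrium ⇒ each member carries load in proportion to AE: A₁E₁ = 251400000 N, A₂E₂ = 366600 N, ΣAE = 251800000 N.
σ₁ = P·E₁/ΣAE = -185000·111000/251800000 = -81.56 MPa.

-81.6 MPa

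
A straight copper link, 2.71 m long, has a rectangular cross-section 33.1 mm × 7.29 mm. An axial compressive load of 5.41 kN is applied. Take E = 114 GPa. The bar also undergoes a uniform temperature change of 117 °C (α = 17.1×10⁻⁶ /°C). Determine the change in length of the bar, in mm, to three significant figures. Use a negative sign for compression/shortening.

A = 241.3 mm².
δ_mech = NL/(AE) = -5410·2710/(241.3·114000) = -0.533 mm.
δ_thermal = αLΔT = 17.1e-6·2710·117 = 5.422 mm.
δ = δ_mech + δ_thermal = 4.889 mm.

4.89 mm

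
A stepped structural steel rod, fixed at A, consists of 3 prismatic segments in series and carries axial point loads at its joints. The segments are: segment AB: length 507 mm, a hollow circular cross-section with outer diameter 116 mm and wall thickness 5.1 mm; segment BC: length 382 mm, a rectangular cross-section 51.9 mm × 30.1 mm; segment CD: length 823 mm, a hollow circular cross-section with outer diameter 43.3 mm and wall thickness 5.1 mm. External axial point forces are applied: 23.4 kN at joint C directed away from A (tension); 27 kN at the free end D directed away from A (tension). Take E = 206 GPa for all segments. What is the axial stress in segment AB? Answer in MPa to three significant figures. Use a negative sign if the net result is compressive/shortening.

28.4 MPa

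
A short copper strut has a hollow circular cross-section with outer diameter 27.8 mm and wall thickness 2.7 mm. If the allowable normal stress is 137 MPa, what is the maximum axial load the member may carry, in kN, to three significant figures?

A = 212.9 mm².
P_max = σ_allow · A = 137 · 212.9 = 29170 N = 29.17 kN.

29.2 kN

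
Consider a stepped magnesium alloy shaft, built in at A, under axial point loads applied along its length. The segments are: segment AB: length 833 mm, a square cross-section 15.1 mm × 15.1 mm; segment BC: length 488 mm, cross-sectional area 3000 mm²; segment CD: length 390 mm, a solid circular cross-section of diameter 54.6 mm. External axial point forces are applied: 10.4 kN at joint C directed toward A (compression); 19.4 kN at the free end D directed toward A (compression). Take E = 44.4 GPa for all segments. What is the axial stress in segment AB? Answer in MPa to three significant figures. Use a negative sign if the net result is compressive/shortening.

Internal axial forces (sectioning from the free end, tension +): N_CD = -19.4 kN, N_BC = -29.8 kN, N_AB = -29.8 kN.
A_AB = 228 mm².
σ_AB = N_AB/A_AB = -29800/228 = -130.7 MPa.

-131 MPa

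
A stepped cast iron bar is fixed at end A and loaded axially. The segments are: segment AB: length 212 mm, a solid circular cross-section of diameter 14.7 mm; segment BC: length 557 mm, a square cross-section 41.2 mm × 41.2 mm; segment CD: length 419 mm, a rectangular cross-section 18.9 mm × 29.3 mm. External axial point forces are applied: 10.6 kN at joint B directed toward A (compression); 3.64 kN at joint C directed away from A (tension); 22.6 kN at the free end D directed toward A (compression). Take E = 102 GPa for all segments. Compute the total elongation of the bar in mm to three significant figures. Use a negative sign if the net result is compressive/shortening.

Internal axial forces (sectioning from the free end, tension +): N_CD = -22.6 kN, N_BC = -18.96 kN, N_AB = -29.56 kN.
A_AB = 169.7 mm².
A_BC = 1697 mm².
A_CD = 553.8 mm².
δ_AB = -29560·212/(169.7·102000) = -0.362 mm
δ_BC = -18960·557/(1697·102000) = -0.061 mm
δ_CD = -22600·419/(553.8·102000) = -0.1676 mm
δ = Σδ_i = -0.5906 mm.

-0.591 mm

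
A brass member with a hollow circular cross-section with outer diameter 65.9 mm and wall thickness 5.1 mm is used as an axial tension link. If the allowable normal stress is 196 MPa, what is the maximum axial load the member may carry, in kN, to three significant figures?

A = 974.1 mm².
P_max = σ_allow · A = 196 · 974.1 = 190900 N = 190.9 kN.

191 kN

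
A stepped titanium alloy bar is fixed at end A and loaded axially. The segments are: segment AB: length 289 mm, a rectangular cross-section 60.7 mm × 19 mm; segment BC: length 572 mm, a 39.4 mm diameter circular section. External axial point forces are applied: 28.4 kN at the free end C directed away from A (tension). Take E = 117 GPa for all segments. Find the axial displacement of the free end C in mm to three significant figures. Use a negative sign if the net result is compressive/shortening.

0.175 mm

Internal axial forces (sectioning from the free end, tension +): N_BC = 28.4 kN, N_AB = 28.4 kN.
A_AB = 1153 mm².
A_BC = 1219 mm².
δ_AB = 28400·289/(1153·117000) = 0.06083 mm
δ_BC = 28400·572/(1219·117000) = 0.1139 mm
δ = Σδ_i = 0.1747 mm.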